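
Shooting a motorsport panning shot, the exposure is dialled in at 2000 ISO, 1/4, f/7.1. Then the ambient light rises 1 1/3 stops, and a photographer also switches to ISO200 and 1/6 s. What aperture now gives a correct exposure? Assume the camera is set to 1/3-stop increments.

f/2.8

Scene light: 1 1/3 stops brighter.
ISO: 2000 → 1600 → 1250 → 1000 → 800 → 640 → 500 → 400 → 320 → 250 → 200 — 3 1/3 stops lower (darker).
Shutter speed: 1/4 → 1/5 → 1/6 — 2/3 stop faster (darker).
Net so far: 2 2/3 stops darker. Aperture: f/7.1 → f/6.3 → f/5.6 → f/5 → f/4.5 → f/4 → f/3.5 → f/3.2 → f/2.8.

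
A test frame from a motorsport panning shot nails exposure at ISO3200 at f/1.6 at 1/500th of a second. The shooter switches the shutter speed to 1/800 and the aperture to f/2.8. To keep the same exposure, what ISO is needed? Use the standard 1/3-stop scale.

Shutter speed: 1/500 → 1/640 → 1/800 — 2/3 stop shorter (darker).
Aperture: f/1.6 → f/1.8 → f/2 → f/2.2 → f/2.5 → f/2.8 — 1 2/3 stops smaller aperture (darker).
Net change so far: 2 1/3 stops darker. Offset with the ISO: 3200 → 4000 → 5000 → 6400 → 8000 → 10000 → 12800 → 16000.

ISO 16000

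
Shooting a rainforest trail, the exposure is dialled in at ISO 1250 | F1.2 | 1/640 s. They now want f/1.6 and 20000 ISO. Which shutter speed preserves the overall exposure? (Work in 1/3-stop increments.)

Aperture: f/1.2 → f/1.4 → f/1.6 — 2/3 stop narrower (darker).
ISO: 1250 → 1600 → 2000 → 2500 → 3200 → 4000 → 5000 → 6400 → 8000 → 10000 → 12800 → 16000 → 20000 — 4 stops raised (brighter).
Net change so far: 3 1/3 stops brighter. Offset with the shutter speed: 1/640 → 1/800 → 1/1000 → 1/1250 → 1/1600 → 1/2000 → 1/2500 → 1/3200 → 1/4000 → 1/5000 → 1/6400.

1/6400s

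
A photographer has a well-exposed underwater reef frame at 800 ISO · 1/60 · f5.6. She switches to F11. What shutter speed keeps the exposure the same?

Aperture: f/5.6 → f/8 → f/11 — 2 stops stopped down (darker).
Need 2 stops brighter from the shutter speed: 1/60 → 1/30 → 1/15.

1/15s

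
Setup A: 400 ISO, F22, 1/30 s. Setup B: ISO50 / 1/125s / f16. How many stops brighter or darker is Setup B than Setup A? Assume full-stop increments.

Aperture: f/22 → f/16 — 1 stop opened up (brighter).
Shutter speed: 1/30 → 1/60 → 1/125 — 2 stops shorter (darker).
ISO: 400 → 200 → 100 → 50 — 3 stops lower (darker).
Net: +1 −2 −3 = −4 stops.

4 stops darker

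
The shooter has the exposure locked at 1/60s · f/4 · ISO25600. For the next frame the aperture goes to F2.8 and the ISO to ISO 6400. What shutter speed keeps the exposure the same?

Aperture: f/4 → f/2.8 — 1 stop opened up (brighter).
ISO: 25600 → 12800 → 6400 — 2 stops lower (darker).
Net change so far: 1 stop darker. Offset with the shutter speed: 1/60 → 1/30.

1/30s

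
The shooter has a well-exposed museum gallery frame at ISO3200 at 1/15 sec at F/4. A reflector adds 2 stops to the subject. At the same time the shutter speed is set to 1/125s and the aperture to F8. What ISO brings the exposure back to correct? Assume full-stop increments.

Scene light: 2 stops brighter.
Shutter speed: 1/15 → 1/30 → 1/60 → 1/125 — 3 stops shorter (darker).
Aperture: f/4 → f/5.6 → f/8 — 2 stops smaller aperture (darker).
Net so far: 3 stops darker. ISO: 3200 → 6400 → 12800 → 25600.

ISO 25600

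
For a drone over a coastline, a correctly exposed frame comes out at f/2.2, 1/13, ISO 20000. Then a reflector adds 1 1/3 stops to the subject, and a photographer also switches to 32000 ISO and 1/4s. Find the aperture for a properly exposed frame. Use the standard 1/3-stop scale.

Scene light: 1 1/3 stops brighter.
ISO: 20000 → 25600 → 32000 — 2/3 stop higher (brighter).
Shutter speed: 1/13 → 1/10 → 1/8 → 1/6 → 1/5 → 1/4 — 1 2/3 stops slower (brighter).
Net so far: 3 2/3 stops brighter. Aperture: f/2.2 → f/2.5 → f/2.8 → f/3.2 → f/3.5 → f/4 → f/4.5 → f/5 → f/5.6 → f/6.3 → f/7.1 → f/8.

f/8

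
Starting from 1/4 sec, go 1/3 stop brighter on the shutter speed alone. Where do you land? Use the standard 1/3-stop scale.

Shutter speed: 1/4 → 0.3 — 1/3 stop slower (brighter).

0.3 s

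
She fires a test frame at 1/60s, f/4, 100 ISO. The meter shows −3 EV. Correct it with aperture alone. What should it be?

Underexposed by 3 stops → need 3 stops brighter.
Aperture: f/4 → f/2.8 → f/2 → f/1.4.

f/1.4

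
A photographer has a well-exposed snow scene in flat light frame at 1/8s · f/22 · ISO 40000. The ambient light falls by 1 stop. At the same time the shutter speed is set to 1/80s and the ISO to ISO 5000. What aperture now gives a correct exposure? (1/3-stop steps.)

Scene light: 1 stop darker.
Shutter speed: 1/8 → 1/10 → 1/13 → 1/15 → 1/20 → 1/25 → 1/30 → 1/40 → 1/50 → 1/60 → 1/80 — 3 1/3 stops faster (darker).
ISO: 40000 → 32000 → 25600 → 20000 → 16000 → 12800 → 10000 → 8000 → 6400 → 5000 — 3 stops lower (darker).
Net so far: 7 1/3 stops darker. Aperture: f/22 → f/20 → f/18 → f/16 → f/14 → f/13 → f/11 → f/10 → f/9 → f/8 → f/7.1 → f/6.3 → f/5.6 → f/5 → f/4.5 → f/4 → f/3.5 → f/3.2 → f/2.8 → f/2.5 → f/2.2 → f/2 → f/1.8.

f/1.8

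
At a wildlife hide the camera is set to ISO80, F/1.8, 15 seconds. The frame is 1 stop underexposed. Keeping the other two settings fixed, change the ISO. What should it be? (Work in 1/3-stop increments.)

ISO 160

Underexposed by 1 stop → need 1 stop brighter.
ISO: 80 → 100 → 125 → 160.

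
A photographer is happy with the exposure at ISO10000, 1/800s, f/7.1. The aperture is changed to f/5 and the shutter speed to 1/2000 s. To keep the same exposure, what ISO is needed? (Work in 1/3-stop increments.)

ISO 12800

Aperture: f/7.1 → f/6.3 → f/5.6 → f/5 — 1 stop opened up (brighter).
Shutter speed: 1/800 → 1/1000 → 1/1250 → 1/1600 → 1/2000 — 1 1/3 stops faster (darker).
Net change so far: 1/3 stop darker. Offset with the ISO: 10000 → 12800.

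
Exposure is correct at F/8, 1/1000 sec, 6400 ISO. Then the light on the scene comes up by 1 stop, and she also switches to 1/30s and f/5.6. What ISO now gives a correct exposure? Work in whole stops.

ISO 50

Scene light: 1 stop brighter.
Shutter speed: 1/1000 → 1/500 → 1/250 → 1/125 → 1/60 → 1/30 — 5 stops longer (brighter).
Aperture: f/8 → f/5.6 — 1 stop larger aperture (brighter).
Net so far: 7 stops brighter. ISO: 6400 → 3200 → 1600 → 800 → 400 → 200 → 100 → 50.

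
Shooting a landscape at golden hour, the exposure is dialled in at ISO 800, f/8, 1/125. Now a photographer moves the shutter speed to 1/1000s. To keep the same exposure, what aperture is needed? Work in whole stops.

f/2.8

Shutter speed: 1/125 → 1/250 → 1/500 → 1/1000 — 3 stops faster (darker).
Need 3 stops brighter from the aperture: f/8 → f/5.6 → f/4 → f/2.8.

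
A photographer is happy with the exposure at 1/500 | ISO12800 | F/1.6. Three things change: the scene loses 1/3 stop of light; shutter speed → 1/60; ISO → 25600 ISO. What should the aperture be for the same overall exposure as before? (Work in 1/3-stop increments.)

Scene light: 1/3 stop darker.
Shutter speed: 1/500 → 1/400 → 1/320 → 1/250 → 1/200 → 1/160 → 1/125 → 1/100 → 1/80 → 1/60 — 3 stops slower (brighter).
ISO: 12800 → 16000 → 20000 → 25600 — 1 stop raised (brighter).
Net so far: 3 2/3 stops brighter. Aperture: f/1.6 → f/1.8 → f/2 → f/2.2 → f/2.5 → f/2.8 → f/3.2 → f/3.5 → f/4 → f/4.5 → f/5 → f/5.6.

f/5.6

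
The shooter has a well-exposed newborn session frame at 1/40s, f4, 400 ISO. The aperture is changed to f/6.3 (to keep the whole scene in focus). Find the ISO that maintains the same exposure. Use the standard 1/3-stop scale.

ISO 1000

Aperture: f/4 → f/4.5 → f/5 → f/5.6 → f/6.3 — 1 1/3 stops narrower (darker).
Need 1 1/3 stops brighter from the ISO: 400 → 500 → 640 → 800 → 1000.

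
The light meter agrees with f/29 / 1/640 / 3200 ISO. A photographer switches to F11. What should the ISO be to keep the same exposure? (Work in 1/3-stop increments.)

Aperture: f/29 → f/25 → f/22 → f/20 → f/18 → f/16 → f/14 → f/13 → f/11 — 2 2/3 stops larger aperture (brighter).
Need 2 2/3 stops darker from the ISO: 3200 → 2500 → 2000 → 1600 → 1250 → 1000 → 800 → 640 → 500.

ISO 500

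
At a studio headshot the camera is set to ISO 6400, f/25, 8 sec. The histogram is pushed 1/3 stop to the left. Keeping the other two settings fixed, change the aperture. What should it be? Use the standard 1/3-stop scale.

f/22

Underexposed by 1/3 stop → need 1/3 stop brighter.
Aperture: f/25 → f/22.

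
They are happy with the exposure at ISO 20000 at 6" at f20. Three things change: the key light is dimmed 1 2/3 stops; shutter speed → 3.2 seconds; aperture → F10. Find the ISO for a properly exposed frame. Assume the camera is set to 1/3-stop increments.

ISO 32000

Scene light: 1 2/3 stops darker.
Shutter speed: 6 → 5 → 4 → 3.2 — 1 stop faster (darker).
Aperture: f/20 → f/18 → f/16 → f/14 → f/13 → f/11 → f/10 — 2 stops wider (brighter).
Net so far: 2/3 stop darker. ISO: 20000 → 25600 → 32000.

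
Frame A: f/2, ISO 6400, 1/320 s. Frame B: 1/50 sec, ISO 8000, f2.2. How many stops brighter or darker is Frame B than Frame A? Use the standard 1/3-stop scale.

Aperture: f/2 → f/2.2 — 1/3 stop smaller aperture (darker).
Shutter speed: 1/320 → 1/250 → 1/200 → 1/160 → 1/125 → 1/100 → 1/80 → 1/60 → 1/50 — 2 2/3 stops slower (brighter).
ISO: 6400 → 8000 — 1/3 stop raised (brighter).
Net: −1/3 +2 2/3 +1/3 = +2 2/3 stops.

2 2/3 stops brighter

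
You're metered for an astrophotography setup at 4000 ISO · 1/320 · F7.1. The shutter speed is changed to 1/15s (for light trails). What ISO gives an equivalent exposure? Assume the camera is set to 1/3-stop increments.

Shutter speed: 1/320 → 1/250 → 1/200 → 1/160 → 1/125 → 1/100 → 1/80 → 1/60 → 1/50 → 1/40 → 1/30 → 1/25 → 1/20 → 1/15 — 4 1/3 stops longer (brighter).
Need 4 1/3 stops darker from the ISO: 4000 → 3200 → 2500 → 2000 → 1600 → 1250 → 1000 → 800 → 640 → 500 → 400 → 320 → 250 → 200.

ISO 200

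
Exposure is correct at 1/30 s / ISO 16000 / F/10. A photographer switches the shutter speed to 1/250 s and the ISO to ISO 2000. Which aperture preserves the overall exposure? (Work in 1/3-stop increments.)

f/1.2

Shutter speed: 1/30 → 1/40 → 1/50 → 1/60 → 1/80 → 1/100 → 1/125 → 1/160 → 1/200 → 1/250 — 3 stops faster (darker).
ISO: 16000 → 12800 → 10000 → 8000 → 6400 → 5000 → 4000 → 3200 → 2500 → 2000 — 3 stops dropped (darker).
Net change so far: 6 stops darker. Offset with the aperture: f/10 → f/9 → f/8 → f/7.1 → f/6.3 → f/5.6 → f/5 → f/4.5 → f/4 → f/3.5 → f/3.2 → f/2.8 → f/2.5 → f/2.2 → f/2 → f/1.8 → f/1.6 → f/1.4 → f/1.2.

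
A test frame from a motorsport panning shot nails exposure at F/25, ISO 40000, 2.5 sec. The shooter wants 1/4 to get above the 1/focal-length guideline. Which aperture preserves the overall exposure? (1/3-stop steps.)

f/8

Shutter speed: 2.5 → 2 → 1.6 → 1.3 → 1 → 0.8 → 0.6 → 0.5 → 0.4 → 0.3 → 1/4 — 3 1/3 stops shorter (darker).
Need 3 1/3 stops brighter from the aperture: f/25 → f/22 → f/20 → f/18 → f/16 → f/14 → f/13 → f/11 → f/10 → f/9 → f/8.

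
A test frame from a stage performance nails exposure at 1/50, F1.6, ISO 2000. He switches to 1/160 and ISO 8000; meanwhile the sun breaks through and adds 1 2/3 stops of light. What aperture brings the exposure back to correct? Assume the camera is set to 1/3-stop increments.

Scene light: 1 2/3 stops brighter.
Shutter speed: 1/50 → 1/60 → 1/80 → 1/100 → 1/125 → 1/160 — 1 2/3 stops faster (darker).
ISO: 2000 → 2500 → 3200 → 4000 → 5000 → 6400 → 8000 — 2 stops higher (brighter).
Net so far: 2 stops brighter. Aperture: f/1.6 → f/1.8 → f/2 → f/2.2 → f/2.5 → f/2.8 → f/3.2.

f/3.2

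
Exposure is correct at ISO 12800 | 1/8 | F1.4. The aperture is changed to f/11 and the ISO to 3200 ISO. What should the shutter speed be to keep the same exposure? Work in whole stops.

Aperture: f/1.4 → f/2 → f/2.8 → f/4 → f/5.6 → f/8 → f/11 — 6 stops narrower (darker).
ISO: 12800 → 6400 → 3200 — 2 stops lower (darker).
Net change so far: 8 stops darker. Offset with the shutter speed: 1/8 → 1/4 → 1/2 → 1 → 2 → 4 → 8 → 15 → 30.

30 s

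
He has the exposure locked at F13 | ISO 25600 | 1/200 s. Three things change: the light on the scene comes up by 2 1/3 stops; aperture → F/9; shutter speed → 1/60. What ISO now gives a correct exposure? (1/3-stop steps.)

ISO 800

Scene light: 2 1/3 stops brighter.
Aperture: f/13 → f/11 → f/10 → f/9 — 1 stop opened up (brighter).
Shutter speed: 1/200 → 1/160 → 1/125 → 1/100 → 1/80 → 1/60 — 1 2/3 stops longer (brighter).
Net so far: 5 stops brighter. ISO: 25600 → 20000 → 16000 → 12800 → 10000 → 8000 → 6400 → 5000 → 4000 → 3200 → 2500 → 2000 → 1600 → 1250 → 1000 → 800.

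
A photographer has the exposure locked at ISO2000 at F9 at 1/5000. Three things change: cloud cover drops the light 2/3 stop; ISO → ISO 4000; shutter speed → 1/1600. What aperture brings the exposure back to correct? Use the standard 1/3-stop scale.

Scene light: 2/3 stop darker.
ISO: 2000 → 2500 → 3200 → 4000 — 1 stop raised (brighter).
Shutter speed: 1/5000 → 1/4000 → 1/3200 → 1/2500 → 1/2000 → 1/1600 — 1 2/3 stops longer (brighter).
Net so far: 2 stops brighter. Aperture: f/9 → f/10 → f/11 → f/13 → f/14 → f/16 → f/18.

f/18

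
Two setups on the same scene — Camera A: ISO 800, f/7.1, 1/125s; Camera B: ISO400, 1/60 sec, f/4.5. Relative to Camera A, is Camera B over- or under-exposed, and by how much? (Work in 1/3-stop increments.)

Aperture: f/7.1 → f/6.3 → f/5.6 → f/5 → f/4.5 — 1 1/3 stops larger aperture (brighter).
Shutter speed: 1/125 → 1/100 → 1/80 → 1/60 — 1 stop longer (brighter).
ISO: 800 → 640 → 500 → 400 — 1 stop lower (darker).
Net: +1 1/3 +1 −1 = +1 1/3 stops.

1 1/3 stops brighter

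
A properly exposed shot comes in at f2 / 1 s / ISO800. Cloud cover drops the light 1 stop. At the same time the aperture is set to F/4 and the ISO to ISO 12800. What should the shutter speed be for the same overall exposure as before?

1/2s

Scene light: 1 stop darker.
Aperture: f/2 → f/2.8 → f/4 — 2 stops smaller aperture (darker).
ISO: 800 → 1600 → 3200 → 6400 → 12800 — 4 stops higher (brighter).
Net so far: 1 stop brighter. Shutter speed: 1 → 1/2.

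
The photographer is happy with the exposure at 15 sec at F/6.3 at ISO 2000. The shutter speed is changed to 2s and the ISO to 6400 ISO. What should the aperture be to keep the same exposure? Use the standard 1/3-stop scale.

Shutter speed: 15 → 13 → 10 → 8 → 6 → 5 → 4 → 3.2 → 2.5 → 2 — 3 stops shorter (darker).
ISO: 2000 → 2500 → 3200 → 4000 → 5000 → 6400 — 1 2/3 stops raised (brighter).
Net change so far: 1 1/3 stops darker. Offset with the aperture: f/6.3 → f/5.6 → f/5 → f/4.5 → f/4.

f/4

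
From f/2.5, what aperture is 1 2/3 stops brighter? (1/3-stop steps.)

Aperture: f/2.5 → f/2.2 → f/2 → f/1.8 → f/1.6 → f/1.4 — 1 2/3 stops opened up (brighter).

f/1.4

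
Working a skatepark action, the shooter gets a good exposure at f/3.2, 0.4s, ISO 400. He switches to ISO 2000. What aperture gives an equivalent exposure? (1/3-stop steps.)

ISO: 400 → 500 → 640 → 800 → 1000 → 1250 → 1600 → 2000 — 2 1/3 stops raised (brighter).
Need 2 1/3 stops darker from the aperture: f/3.2 → f/3.5 → f/4 → f/4.5 → f/5 → f/5.6 → f/6.3 → f/7.1.

f/7.1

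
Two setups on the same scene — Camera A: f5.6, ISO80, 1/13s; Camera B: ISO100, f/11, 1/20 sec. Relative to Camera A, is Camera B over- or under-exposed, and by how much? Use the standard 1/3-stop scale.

2 1/3 stops darker

Aperture: f/5.6 → f/6.3 → f/7.1 → f/8 → f/9 → f/10 → f/11 — 2 stops narrower (darker).
Shutter speed: 1/13 → 1/15 → 1/20 — 2/3 stop shorter (darker).
ISO: 80 → 100 — 1/3 stop raised (brighter).
Net: −2 −2/3 +1/3 = −2 1/3 stops.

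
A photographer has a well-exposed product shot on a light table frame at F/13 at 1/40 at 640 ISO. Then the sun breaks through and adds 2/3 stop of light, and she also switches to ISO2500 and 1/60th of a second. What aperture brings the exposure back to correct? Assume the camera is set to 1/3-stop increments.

Scene light: 2/3 stop brighter.
ISO: 640 → 800 → 1000 → 1250 → 1600 → 2000 → 2500 — 2 stops raised (brighter).
Shutter speed: 1/40 → 1/50 → 1/60 — 2/3 stop shorter (darker).
Net so far: 2 stops brighter. Aperture: f/13 → f/14 → f/16 → f/18 → f/20 → f/22 → f/25.

f/25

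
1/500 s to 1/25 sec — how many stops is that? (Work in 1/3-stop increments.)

1/500 → 1/400 → 1/320 → 1/250 → 1/200 → 1/160 → 1/125 → 1/100 → 1/80 → 1/60 → 1/50 → 1/40 → 1/30 → 1/25 — count the steps: 13 third-stops = 4 1/3 stops.

4 1/3 stops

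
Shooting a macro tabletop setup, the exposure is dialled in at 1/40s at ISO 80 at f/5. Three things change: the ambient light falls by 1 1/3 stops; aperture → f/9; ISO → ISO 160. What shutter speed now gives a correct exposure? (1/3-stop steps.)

1/10s

Scene light: 1 1/3 stops darker.
Aperture: f/5 → f/5.6 → f/6.3 → f/7.1 → f/8 → f/9 — 1 2/3 stops smaller aperture (darker).
ISO: 80 → 100 → 125 → 160 — 1 stop raised (brighter).
Net so far: 2 stops darker. Shutter speed: 1/40 → 1/30 → 1/25 → 1/20 → 1/15 → 1/13 → 1/10.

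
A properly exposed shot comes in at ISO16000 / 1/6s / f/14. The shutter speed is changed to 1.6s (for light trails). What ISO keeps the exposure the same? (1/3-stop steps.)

Shutter speed: 1/6 → 1/5 → 1/4 → 0.3 → 0.4 → 0.5 → 0.6 → 0.8 → 1 → 1.3 → 1.6 — 3 1/3 stops slower (brighter).
Need 3 1/3 stops darker from the ISO: 16000 → 12800 → 10000 → 8000 → 6400 → 5000 → 4000 → 3200 → 2500 → 2000 → 1600.

ISO 1600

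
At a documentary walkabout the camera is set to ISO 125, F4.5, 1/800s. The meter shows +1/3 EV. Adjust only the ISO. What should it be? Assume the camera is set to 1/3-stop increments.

Overexposed by 1/3 stop → need 1/3 stop darker.
ISO: 125 → 100.

ISO 100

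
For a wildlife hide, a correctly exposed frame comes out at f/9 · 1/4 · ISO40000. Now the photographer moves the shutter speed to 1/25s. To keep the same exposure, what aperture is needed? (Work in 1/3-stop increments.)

f/3.5

Shutter speed: 1/4 → 1/5 → 1/6 → 1/8 → 1/10 → 1/13 → 1/15 → 1/20 → 1/25 — 2 2/3 stops shorter (darker).
Need 2 2/3 stops brighter from the aperture: f/9 → f/8 → f/7.1 → f/6.3 → f/5.6 → f/5 → f/4.5 → f/4 → f/3.5.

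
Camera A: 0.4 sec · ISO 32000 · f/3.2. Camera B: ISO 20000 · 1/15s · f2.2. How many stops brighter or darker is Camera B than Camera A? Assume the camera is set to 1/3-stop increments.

2 1/3 stops darker

Aperture: f/3.2 → f/2.8 → f/2.5 → f/2.2 — 1 stop opened up (brighter).
Shutter speed: 0.4 → 0.3 → 1/4 → 1/5 → 1/6 → 1/8 → 1/10 → 1/13 → 1/15 — 2 2/3 stops faster (darker).
ISO: 32000 → 25600 → 20000 — 2/3 stop lower (darker).
Net: +1 −2 2/3 −2/3 = −2 1/3 stops.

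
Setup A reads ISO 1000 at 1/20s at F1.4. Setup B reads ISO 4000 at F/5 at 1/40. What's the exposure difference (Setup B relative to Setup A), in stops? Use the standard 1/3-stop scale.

Aperture: f/1.4 → f/1.6 → f/1.8 → f/2 → f/2.2 → f/2.5 → f/2.8 → f/3.2 → f/3.5 → f/4 → f/4.5 → f/5 — 3 2/3 stops narrower (darker).
Shutter speed: 1/20 → 1/25 → 1/30 → 1/40 — 1 stop faster (darker).
ISO: 1000 → 1250 → 1600 → 2000 → 2500 → 3200 → 4000 — 2 stops higher (brighter).
Net: −3 2/3 −1 +2 = −2 2/3 stops.

2 2/3 stops darker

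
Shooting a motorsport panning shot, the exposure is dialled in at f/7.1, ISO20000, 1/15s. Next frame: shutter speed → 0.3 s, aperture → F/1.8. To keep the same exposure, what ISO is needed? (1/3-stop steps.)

Shutter speed: 1/15 → 1/13 → 1/10 → 1/8 → 1/6 → 1/5 → 1/4 → 0.3 — 2 1/3 stops slower (brighter).
Aperture: f/7.1 → f/6.3 → f/5.6 → f/5 → f/4.5 → f/4 → f/3.5 → f/3.2 → f/2.8 → f/2.5 → f/2.2 → f/2 → f/1.8 — 4 stops wider (brighter).
Net change so far: 6 1/3 stops brighter. Offset with the ISO: 20000 → 16000 → 12800 → 10000 → 8000 → 6400 → 5000 → 4000 → 3200 → 2500 → 2000 → 1600 → 1250 → 1000 → 800 → 640 → 500 → 400 → 320 → 250.

ISO 250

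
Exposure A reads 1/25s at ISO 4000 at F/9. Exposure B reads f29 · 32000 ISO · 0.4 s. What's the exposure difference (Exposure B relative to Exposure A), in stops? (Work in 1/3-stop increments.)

3 stops brighter

Aperture: f/9 → f/10 → f/11 → f/13 → f/14 → f/16 → f/18 → f/20 → f/22 → f/25 → f/29 — 3 1/3 stops smaller aperture (darker).
Shutter speed: 1/25 → 1/20 → 1/15 → 1/13 → 1/10 → 1/8 → 1/6 → 1/5 → 1/4 → 0.3 → 0.4 — 3 1/3 stops longer (brighter).
ISO: 4000 → 5000 → 6400 → 8000 → 10000 → 12800 → 16000 → 20000 → 25600 → 32000 — 3 stops raised (brighter).
Net: −3 1/3 +3 1/3 +3 = +3 stops.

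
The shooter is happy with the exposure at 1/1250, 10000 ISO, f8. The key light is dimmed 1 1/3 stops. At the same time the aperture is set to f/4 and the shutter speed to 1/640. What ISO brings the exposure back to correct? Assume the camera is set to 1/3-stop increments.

ISO 3200

Scene light: 1 1/3 stops darker.
Aperture: f/8 → f/7.1 → f/6.3 → f/5.6 → f/5 → f/4.5 → f/4 — 2 stops larger aperture (brighter).
Shutter speed: 1/1250 → 1/1000 → 1/800 → 1/640 — 1 stop longer (brighter).
Net so far: 1 2/3 stops brighter. ISO: 10000 → 8000 → 6400 → 5000 → 4000 → 3200.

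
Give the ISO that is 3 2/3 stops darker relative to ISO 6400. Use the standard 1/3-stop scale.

ISO: 6400 → 5000 → 4000 → 3200 → 2500 → 2000 → 1600 → 1250 → 1000 → 800 → 640 → 500 — 3 2/3 stops dropped (darker).

ISO 500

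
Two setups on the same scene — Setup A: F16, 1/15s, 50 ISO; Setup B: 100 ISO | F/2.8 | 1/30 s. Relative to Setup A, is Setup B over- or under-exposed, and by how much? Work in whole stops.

Aperture: f/16 → f/11 → f/8 → f/5.6 → f/4 → f/2.8 — 5 stops opened up (brighter).
Shutter speed: 1/15 → 1/30 — 1 stop faster (darker).
ISO: 50 → 100 — 1 stop higher (brighter).
Net: +5 −1 +1 = +5 stops.

5 stops brighter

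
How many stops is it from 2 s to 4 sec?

2 → 4 — count the steps: 1 stop.

1 stop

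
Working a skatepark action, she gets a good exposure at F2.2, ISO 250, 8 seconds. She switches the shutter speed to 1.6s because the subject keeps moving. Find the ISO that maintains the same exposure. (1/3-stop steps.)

ISO 1250

Shutter speed: 8 → 6 → 5 → 4 → 3.2 → 2.5 → 2 → 1.6 — 2 1/3 stops shorter (darker).
Need 2 1/3 stops brighter from the ISO: 250 → 320 → 400 → 500 → 640 → 800 → 1000 → 1250.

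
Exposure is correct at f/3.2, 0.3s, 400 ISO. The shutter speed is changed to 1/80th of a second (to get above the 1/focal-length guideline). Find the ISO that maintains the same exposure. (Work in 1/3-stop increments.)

ISO 10000

Shutter speed: 0.3 → 1/4 → 1/5 → 1/6 → 1/8 → 1/10 → 1/13 → 1/15 → 1/20 → 1/25 → 1/30 → 1/40 → 1/50 → 1/60 → 1/80 — 4 2/3 stops faster (darker).
Need 4 2/3 stops brighter from the ISO: 400 → 500 → 640 → 800 → 1000 → 1250 → 1600 → 2000 → 2500 → 3200 → 4000 → 5000 → 6400 → 8000 → 10000.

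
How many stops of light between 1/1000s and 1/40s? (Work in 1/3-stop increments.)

1/1000 → 1/800 → 1/640 → 1/500 → 1/400 → 1/320 → 1/250 → 1/200 → 1/160 → 1/125 → 1/100 → 1/80 → 1/60 → 1/50 → 1/40 — count the steps: 14 third-stops = 4 2/3 stops.

4 2/3 stops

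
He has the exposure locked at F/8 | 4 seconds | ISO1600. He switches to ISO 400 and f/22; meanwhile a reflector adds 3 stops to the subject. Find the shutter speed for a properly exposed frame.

15 s

Scene light: 3 stops brighter.
ISO: 1600 → 800 → 400 — 2 stops dropped (darker).
Aperture: f/8 → f/11 → f/16 → f/22 — 3 stops smaller aperture (darker).
Net so far: 2 stops darker. Shutter speed: 4 → 8 → 15.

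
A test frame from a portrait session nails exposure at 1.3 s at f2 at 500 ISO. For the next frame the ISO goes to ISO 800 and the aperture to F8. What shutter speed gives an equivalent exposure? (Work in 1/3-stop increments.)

13 s

ISO: 500 → 640 → 800 — 2/3 stop higher (brighter).
Aperture: f/2 → f/2.2 → f/2.5 → f/2.8 → f/3.2 → f/3.5 → f/4 → f/4.5 → f/5 → f/5.6 → f/6.3 → f/7.1 → f/8 — 4 stops smaller aperture (darker).
Net change so far: 3 1/3 stops darker. Offset with the shutter speed: 1.3 → 1.6 → 2 → 2.5 → 3.2 → 4 → 5 → 6 → 8 → 10 → 13.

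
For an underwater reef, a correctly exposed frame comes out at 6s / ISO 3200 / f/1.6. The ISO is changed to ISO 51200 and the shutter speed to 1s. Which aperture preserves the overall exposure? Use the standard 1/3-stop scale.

ISO: 3200 → 4000 → 5000 → 6400 → 8000 → 10000 → 12800 → 16000 → 20000 → 25600 → 32000 → 40000 → 51200 — 4 stops higher (brighter).
Shutter speed: 6 → 5 → 4 → 3.2 → 2.5 → 2 → 1.6 → 1.3 → 1 — 2 2/3 stops faster (darker).
Net change so far: 1 1/3 stops brighter. Offset with the aperture: f/1.6 → f/1.8 → f/2 → f/2.2 → f/2.5.

f/2.5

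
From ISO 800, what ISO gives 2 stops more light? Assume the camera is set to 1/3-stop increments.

ISO 3200

ISO: 800 → 1000 → 1250 → 1600 → 2000 → 2500 → 3200 — 2 stops higher (brighter).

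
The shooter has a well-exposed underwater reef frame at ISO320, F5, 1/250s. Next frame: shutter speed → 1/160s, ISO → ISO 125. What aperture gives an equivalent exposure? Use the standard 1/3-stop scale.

Shutter speed: 1/250 → 1/200 → 1/160 — 2/3 stop slower (brighter).
ISO: 320 → 250 → 200 → 160 → 125 — 1 1/3 stops dropped (darker).
Net change so far: 2/3 stop darker. Offset with the aperture: f/5 → f/4.5 → f/4.

f/4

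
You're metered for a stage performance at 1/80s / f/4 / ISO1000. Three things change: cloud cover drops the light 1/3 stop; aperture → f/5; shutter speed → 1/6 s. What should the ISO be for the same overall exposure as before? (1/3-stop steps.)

ISO 160

Scene light: 1/3 stop darker.
Aperture: f/4 → f/4.5 → f/5 — 2/3 stop stopped down (darker).
Shutter speed: 1/80 → 1/60 → 1/50 → 1/40 → 1/30 → 1/25 → 1/20 → 1/15 → 1/13 → 1/10 → 1/8 → 1/6 — 3 2/3 stops longer (brighter).
Net so far: 2 2/3 stops brighter. ISO: 1000 → 800 → 640 → 500 → 400 → 320 → 250 → 200 → 160.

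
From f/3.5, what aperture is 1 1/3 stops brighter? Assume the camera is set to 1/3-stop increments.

Aperture: f/3.5 → f/3.2 → f/2.8 → f/2.5 → f/2.2 — 1 1/3 stops opened up (brighter).

f/2.2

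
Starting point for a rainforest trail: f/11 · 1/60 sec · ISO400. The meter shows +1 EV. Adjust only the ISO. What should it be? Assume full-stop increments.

Overexposed by 1 stop → need 1 stop darker.
ISO: 400 → 200.

ISO 200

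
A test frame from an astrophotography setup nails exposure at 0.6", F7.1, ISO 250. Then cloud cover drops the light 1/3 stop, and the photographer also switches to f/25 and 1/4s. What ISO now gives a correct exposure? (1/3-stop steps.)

Scene light: 1/3 stop darker.
Aperture: f/7.1 → f/8 → f/9 → f/10 → f/11 → f/13 → f/14 → f/16 → f/18 → f/20 → f/22 → f/25 — 3 2/3 stops smaller aperture (darker).
Shutter speed: 0.6 → 0.5 → 0.4 → 0.3 → 1/4 — 1 1/3 stops faster (darker).
Net so far: 5 1/3 stops darker. ISO: 250 → 320 → 400 → 500 → 640 → 800 → 1000 → 1250 → 1600 → 2000 → 2500 → 3200 → 4000 → 5000 → 6400 → 8000 → 10000.

ISO 10000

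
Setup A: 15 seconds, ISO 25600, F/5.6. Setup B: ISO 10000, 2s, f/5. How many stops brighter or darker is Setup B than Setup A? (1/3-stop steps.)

4 stops darker

Aperture: f/5.6 → f/5 — 1/3 stop wider (brighter).
Shutter speed: 15 → 13 → 10 → 8 → 6 → 5 → 4 → 3.2 → 2.5 → 2 — 3 stops faster (darker).
ISO: 25600 → 20000 → 16000 → 12800 → 10000 — 1 1/3 stops dropped (darker).
Net: +1/3 −3 −1 1/3 = −4 stops.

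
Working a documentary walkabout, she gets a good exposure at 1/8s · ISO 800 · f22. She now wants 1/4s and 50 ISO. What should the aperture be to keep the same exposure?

f/8

Shutter speed: 1/8 → 1/4 — 1 stop longer (brighter).
ISO: 800 → 400 → 200 → 100 → 50 — 4 stops dropped (darker).
Net change so far: 3 stops darker. Offset with the aperture: f/22 → f/16 → f/11 → f/8.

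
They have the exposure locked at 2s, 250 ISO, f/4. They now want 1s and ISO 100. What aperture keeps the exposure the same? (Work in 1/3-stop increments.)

f/1.8

Shutter speed: 2 → 1.6 → 1.3 → 1 — 1 stop faster (darker).
ISO: 250 → 200 → 160 → 125 → 100 — 1 1/3 stops lower (darker).
Net change so far: 2 1/3 stops darker. Offset with the aperture: f/4 → f/3.5 → f/3.2 → f/2.8 → f/2.5 → f/2.2 → f/2 → f/1.8.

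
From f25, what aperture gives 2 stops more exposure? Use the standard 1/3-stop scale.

Aperture: f/25 → f/22 → f/20 → f/18 → f/16 → f/14 → f/13 — 2 stops wider (brighter).

f/13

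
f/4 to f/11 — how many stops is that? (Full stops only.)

3 stops

f/4 → f/5.6 → f/8 → f/11 — count the steps: 3 stops.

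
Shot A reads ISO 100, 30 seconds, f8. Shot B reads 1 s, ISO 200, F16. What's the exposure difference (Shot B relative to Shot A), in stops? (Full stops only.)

6 stops darker

Aperture: f/8 → f/11 → f/16 — 2 stops stopped down (darker).
Shutter speed: 30 → 15 → 8 → 4 → 2 → 1 — 5 stops shorter (darker).
ISO: 100 → 200 — 1 stop higher (brighter).
Net: −2 −5 +1 = −6 stops.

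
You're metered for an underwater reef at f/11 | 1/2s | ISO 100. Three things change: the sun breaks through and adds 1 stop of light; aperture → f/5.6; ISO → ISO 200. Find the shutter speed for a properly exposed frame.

1/30s

Scene light: 1 stop brighter.
Aperture: f/11 → f/8 → f/5.6 — 2 stops larger aperture (brighter).
ISO: 100 → 200 — 1 stop higher (brighter).
Net so far: 4 stops brighter. Shutter speed: 1/2 → 1/4 → 1/8 → 1/15 → 1/30.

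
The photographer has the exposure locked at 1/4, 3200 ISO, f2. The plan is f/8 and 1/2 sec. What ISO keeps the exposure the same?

ISO 25600

Aperture: f/2 → f/2.8 → f/4 → f/5.6 → f/8 — 4 stops stopped down (darker).
Shutter speed: 1/4 → 1/2 — 1 stop slower (brighter).
Net change so far: 3 stops darker. Offset with the ISO: 3200 → 6400 → 12800 → 25600.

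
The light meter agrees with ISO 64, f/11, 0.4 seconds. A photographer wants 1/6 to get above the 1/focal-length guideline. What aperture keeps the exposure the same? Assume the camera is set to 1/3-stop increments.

f/7.1

Shutter speed: 0.4 → 0.3 → 1/4 → 1/5 → 1/6 — 1 1/3 stops shorter (darker).
Need 1 1/3 stops brighter from the aperture: f/11 → f/10 → f/9 → f/8 → f/7.1.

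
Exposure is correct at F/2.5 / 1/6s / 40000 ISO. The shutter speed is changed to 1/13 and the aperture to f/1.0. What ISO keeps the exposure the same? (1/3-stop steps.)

ISO 12800

Shutter speed: 1/6 → 1/8 → 1/10 → 1/13 — 1 stop shorter (darker).
Aperture: f/2.5 → f/2.2 → f/2 → f/1.8 → f/1.6 → f/1.4 → f/1.2 → f/1.1 → f/1.0 — 2 2/3 stops opened up (brighter).
Net change so far: 1 2/3 stops brighter. Offset with the ISO: 40000 → 32000 → 25600 → 20000 → 16000 → 12800.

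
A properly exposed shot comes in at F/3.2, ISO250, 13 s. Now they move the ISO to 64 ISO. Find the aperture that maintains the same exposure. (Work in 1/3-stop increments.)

ISO: 250 → 200 → 160 → 125 → 100 → 80 → 64 — 2 stops dropped (darker).
Need 2 stops brighter from the aperture: f/3.2 → f/2.8 → f/2.5 → f/2.2 → f/2 → f/1.8 → f/1.6.

f/1.6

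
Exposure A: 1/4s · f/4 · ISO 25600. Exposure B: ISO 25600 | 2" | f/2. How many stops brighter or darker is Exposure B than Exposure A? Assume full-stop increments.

Aperture: f/4 → f/2.8 → f/2 — 2 stops opened up (brighter).
Shutter speed: 1/4 → 1/2 → 1 → 2 — 3 stops longer (brighter).
ISO: unchanged.
Net: +2 +3 = +5 stops.

5 stops brighter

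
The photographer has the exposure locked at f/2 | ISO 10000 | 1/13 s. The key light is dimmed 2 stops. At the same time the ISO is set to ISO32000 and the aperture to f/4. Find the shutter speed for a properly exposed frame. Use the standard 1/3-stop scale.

0.4 s

Scene light: 2 stops darker.
ISO: 10000 → 12800 → 16000 → 20000 → 25600 → 32000 — 1 2/3 stops raised (brighter).
Aperture: f/2 → f/2.2 → f/2.5 → f/2.8 → f/3.2 → f/3.5 → f/4 — 2 stops stopped down (darker).
Net so far: 2 1/3 stops darker. Shutter speed: 1/13 → 1/10 → 1/8 → 1/6 → 1/5 → 1/4 → 0.3 → 0.4.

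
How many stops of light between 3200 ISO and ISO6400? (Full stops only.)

1 stop

3200 → 6400 — count the steps: 1 stop.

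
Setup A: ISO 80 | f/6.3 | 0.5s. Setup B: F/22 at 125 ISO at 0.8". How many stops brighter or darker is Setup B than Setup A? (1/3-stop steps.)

2 1/3 stops darker

Aperture: f/6.3 → f/7.1 → f/8 → f/9 → f/10 → f/11 → f/13 → f/14 → f/16 → f/18 → f/20 → f/22 — 3 2/3 stops stopped down (darker).
Shutter speed: 0.5 → 0.6 → 0.8 — 2/3 stop longer (brighter).
ISO: 80 → 100 → 125 — 2/3 stop raised (brighter).
Net: −3 2/3 +2/3 +2/3 = −2 1/3 stops.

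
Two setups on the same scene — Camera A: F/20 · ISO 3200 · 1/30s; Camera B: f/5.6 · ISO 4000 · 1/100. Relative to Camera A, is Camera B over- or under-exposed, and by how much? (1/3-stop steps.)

2 1/3 stops brighter

Aperture: f/20 → f/18 → f/16 → f/14 → f/13 → f/11 → f/10 → f/9 → f/8 → f/7.1 → f/6.3 → f/5.6 — 3 2/3 stops larger aperture (brighter).
Shutter speed: 1/30 → 1/40 → 1/50 → 1/60 → 1/80 → 1/100 — 1 2/3 stops faster (darker).
ISO: 3200 → 4000 — 1/3 stop higher (brighter).
Net: +3 2/3 −1 2/3 +1/3 = +2 1/3 stops.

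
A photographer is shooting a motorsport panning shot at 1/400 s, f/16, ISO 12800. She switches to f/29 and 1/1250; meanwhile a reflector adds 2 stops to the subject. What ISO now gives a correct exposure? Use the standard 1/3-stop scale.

Scene light: 2 stops brighter.
Aperture: f/16 → f/18 → f/20 → f/22 → f/25 → f/29 — 1 2/3 stops smaller aperture (darker).
Shutter speed: 1/400 → 1/500 → 1/640 → 1/800 → 1/1000 → 1/1250 — 1 2/3 stops faster (darker).
Net so far: 1 1/3 stops darker. ISO: 12800 → 16000 → 20000 → 25600 → 32000.

ISO 32000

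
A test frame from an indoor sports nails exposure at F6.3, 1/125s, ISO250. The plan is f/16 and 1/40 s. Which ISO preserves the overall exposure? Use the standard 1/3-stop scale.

ISO 500

Aperture: f/6.3 → f/7.1 → f/8 → f/9 → f/10 → f/11 → f/13 → f/14 → f/16 — 2 2/3 stops smaller aperture (darker).
Shutter speed: 1/125 → 1/100 → 1/80 → 1/60 → 1/50 → 1/40 — 1 2/3 stops slower (brighter).
Net change so far: 1 stop darker. Offset with the ISO: 250 → 320 → 400 → 500.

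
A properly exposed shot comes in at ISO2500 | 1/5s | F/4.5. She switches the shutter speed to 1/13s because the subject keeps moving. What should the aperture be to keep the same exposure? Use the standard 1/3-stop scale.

f/2.8

Shutter speed: 1/5 → 1/6 → 1/8 → 1/10 → 1/13 — 1 1/3 stops faster (darker).
Need 1 1/3 stops brighter from the aperture: f/4.5 → f/4 → f/3.5 → f/3.2 → f/2.8.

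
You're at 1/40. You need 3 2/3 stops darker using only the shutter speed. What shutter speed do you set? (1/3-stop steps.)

1/500s

Shutter speed: 1/40 → 1/50 → 1/60 → 1/80 → 1/100 → 1/125 → 1/160 → 1/200 → 1/250 → 1/320 → 1/400 → 1/500 — 3 2/3 stops faster (darker).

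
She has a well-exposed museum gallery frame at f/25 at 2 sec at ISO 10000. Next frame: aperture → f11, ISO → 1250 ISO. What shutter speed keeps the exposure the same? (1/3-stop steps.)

3.2 s

Aperture: f/25 → f/22 → f/20 → f/18 → f/16 → f/14 → f/13 → f/11 — 2 1/3 stops larger aperture (brighter).
ISO: 10000 → 8000 → 6400 → 5000 → 4000 → 3200 → 2500 → 2000 → 1600 → 1250 — 3 stops lower (darker).
Net change so far: 2/3 stop darker. Offset with the shutter speed: 2 → 2.5 → 3.2.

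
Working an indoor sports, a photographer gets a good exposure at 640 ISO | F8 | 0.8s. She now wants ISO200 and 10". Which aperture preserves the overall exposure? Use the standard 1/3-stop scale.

ISO: 640 → 500 → 400 → 320 → 250 → 200 — 1 2/3 stops dropped (darker).
Shutter speed: 0.8 → 1 → 1.3 → 1.6 → 2 → 2.5 → 3.2 → 4 → 5 → 6 → 8 → 10 — 3 2/3 stops longer (brighter).
Net change so far: 2 stops brighter. Offset with the aperture: f/8 → f/9 → f/10 → f/11 → f/13 → f/14 → f/16.

f/16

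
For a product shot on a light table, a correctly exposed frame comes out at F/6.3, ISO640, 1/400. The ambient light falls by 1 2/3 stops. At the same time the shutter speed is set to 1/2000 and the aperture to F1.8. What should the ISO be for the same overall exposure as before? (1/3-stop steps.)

Scene light: 1 2/3 stops darker.
Shutter speed: 1/400 → 1/500 → 1/640 → 1/800 → 1/1000 → 1/1250 → 1/1600 → 1/2000 — 2 1/3 stops faster (darker).
Aperture: f/6.3 → f/5.6 → f/5 → f/4.5 → f/4 → f/3.5 → f/3.2 → f/2.8 → f/2.5 → f/2.2 → f/2 → f/1.8 — 3 2/3 stops wider (brighter).
Net so far: 1/3 stop darker. ISO: 640 → 800.

ISO 800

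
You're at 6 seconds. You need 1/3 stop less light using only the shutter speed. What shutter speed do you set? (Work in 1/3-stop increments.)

Shutter speed: 6 → 5 — 1/3 stop faster (darker).

5 s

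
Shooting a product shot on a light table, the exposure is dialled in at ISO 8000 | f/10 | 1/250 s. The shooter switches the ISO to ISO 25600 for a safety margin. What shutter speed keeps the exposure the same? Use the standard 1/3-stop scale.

ISO: 8000 → 10000 → 12800 → 16000 → 20000 → 25600 — 1 2/3 stops higher (brighter).
Need 1 2/3 stops darker from the shutter speed: 1/250 → 1/320 → 1/400 → 1/500 → 1/640 → 1/800.

1/800s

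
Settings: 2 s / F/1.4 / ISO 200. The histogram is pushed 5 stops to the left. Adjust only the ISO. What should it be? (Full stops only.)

Underexposed by 5 stops → need 5 stops brighter.
ISO: 200 → 400 → 800 → 1600 → 3200 → 6400.

ISO 6400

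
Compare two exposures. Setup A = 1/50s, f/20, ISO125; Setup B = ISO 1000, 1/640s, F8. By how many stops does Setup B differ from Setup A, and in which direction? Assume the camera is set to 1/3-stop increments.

2 stops brighter

Aperture: f/20 → f/18 → f/16 → f/14 → f/13 → f/11 → f/10 → f/9 → f/8 — 2 2/3 stops wider (brighter).
Shutter speed: 1/50 → 1/60 → 1/80 → 1/100 → 1/125 → 1/160 → 1/200 → 1/250 → 1/320 → 1/400 → 1/500 → 1/640 — 3 2/3 stops shorter (darker).
ISO: 125 → 160 → 200 → 250 → 320 → 400 → 500 → 640 → 800 → 1000 — 3 stops raised (brighter).
Net: +2 2/3 −3 2/3 +3 = +2 stops.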